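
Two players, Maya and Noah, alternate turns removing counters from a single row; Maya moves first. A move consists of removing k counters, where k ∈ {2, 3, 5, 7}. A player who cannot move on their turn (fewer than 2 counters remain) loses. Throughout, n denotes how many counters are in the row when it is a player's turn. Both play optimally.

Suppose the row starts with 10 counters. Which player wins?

Noah wins.

Work bottom-up. With no move the player to move loses. Otherwise the position is W if at least one move leads to an L position for the opponent, and L if every move leads to a W.
n=0: no move → L
n=1: no move → L
n=2: reaches L-position 0 → W
n=3: reaches L-position 1 → W
n=4: reaches L-position 1 → W
n=5: reaches L-position 0 → W
n=6: reaches L-position 1 → W
n=7: reaches L-position 0 → W
n=8: reaches L-position 1 → W
n=9: only reaches 7(W), 6(W), 4(W), 2(W), all W → L
n=10: only reaches 8(W), 7(W), 5(W), 3(W), all W → L
Every move from 10 reaches a W position, so the mover loses.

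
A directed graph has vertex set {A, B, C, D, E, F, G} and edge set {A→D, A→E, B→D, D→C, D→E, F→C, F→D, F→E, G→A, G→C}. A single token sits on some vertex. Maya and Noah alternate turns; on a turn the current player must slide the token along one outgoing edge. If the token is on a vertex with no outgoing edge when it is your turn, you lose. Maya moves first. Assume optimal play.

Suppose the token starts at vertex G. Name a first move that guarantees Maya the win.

Move to C.

Label each position W (a win for the player to move) or L (a loss). A position with no legal move is L; any other position is W exactly when some move reaches an L, and L when every move reaches a W.
Every edge goes from a vertex to one that appears earlier in the order E, C, D, F, B, A, G, so processing vertices in that order labels each vertex after all of its successors.
E: no outgoing edge → L
C: no outgoing edge → L
D: can move to C, which is L ⇒ W
F: can move to C, which is L ⇒ W
B: the only move is to D(W), a W ⇒ L
A: can move to E, which is L ⇒ W
G: can move to C, which is L ⇒ W
From G, the L positions reachable in one move are: C.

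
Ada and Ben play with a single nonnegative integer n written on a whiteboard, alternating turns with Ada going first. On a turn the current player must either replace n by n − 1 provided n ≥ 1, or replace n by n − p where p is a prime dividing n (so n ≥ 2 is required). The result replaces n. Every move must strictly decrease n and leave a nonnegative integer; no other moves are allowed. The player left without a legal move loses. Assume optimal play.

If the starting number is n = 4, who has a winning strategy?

Ben wins.

Classify positions by backward induction: terminal positions (no move available) are L. From any other position, the mover wins iff some move reaches an L.
n=0: no move → L
n=1: reaches L-position 0 → W
n=2: reaches L-position 0 → W
n=3: reaches L-position 0 → W
n=4: only reaches 2(W), 3(W), all W → L
Every move from 4 reaches a W position, so the mover loses.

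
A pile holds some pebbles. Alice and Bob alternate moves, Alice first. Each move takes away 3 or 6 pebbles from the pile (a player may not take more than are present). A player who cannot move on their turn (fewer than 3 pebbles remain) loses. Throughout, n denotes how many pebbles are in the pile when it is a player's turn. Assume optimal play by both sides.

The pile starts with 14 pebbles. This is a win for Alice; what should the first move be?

Label each position W (a win for the player to move) or L (a loss). A position with no legal move is L; any other position is W exactly when some move reaches an L, and L when every move reaches a W.
n=0: no move → L
n=1: no move → L
n=2: no move → L
n=3: W (go to 0, an L position)
n=4: W (go to 1, an L position)
n=5: W (go to 2, an L position)
n=6: W (go to 0, an L position)
n=7: W (go to 1, an L position)
n=8: W (go to 2, an L position)
n=9: L (options 6(W), 3(W) are all W)
n=10: L (options 7(W), 4(W) are all W)
n=11: L (options 8(W), 5(W) are all W)
n=12: W (go to 9, an L position)
n=13: W (go to 10, an L position)
n=14: W (go to 11, an L position)
From 14, the L positions reachable in one move are: 11.

Remove 3, leaving 11.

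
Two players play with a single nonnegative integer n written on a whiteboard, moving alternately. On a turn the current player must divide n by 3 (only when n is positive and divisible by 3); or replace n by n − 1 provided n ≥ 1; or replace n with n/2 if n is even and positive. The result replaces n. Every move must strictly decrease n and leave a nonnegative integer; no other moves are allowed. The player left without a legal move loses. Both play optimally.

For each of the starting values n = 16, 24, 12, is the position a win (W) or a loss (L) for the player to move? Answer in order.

Positions with no move are L. A position that does have a move is losing for the player to move precisely when every available move leads to a winning position for the opponent. Fill in the labels:
n=0: no move → L
n=1: reaches L-position 0 → W
n=2: only reaches 1(W), which is W → L
n=3: reaches L-position 2 → W
n=4: reaches L-position 2 → W
n=5: only reaches 4(W), which is W → L
n=6: reaches L-position 2 → W
n=7: only reaches 6(W), which is W → L
n=8: reaches L-position 7 → W
n=9: only reaches 3(W), 8(W), all W → L
n=10: reaches L-position 5 → W
n=11: only reaches 10(W), which is W → L
n=12: reaches L-position 11 → W
n=13: only reaches 12(W), which is W → L
n=14: reaches L-position 7 → W
n=15: reaches L-position 5 → W
n=16: only reaches 8(W), 15(W), all W → L
n=17: reaches L-position 16 → W
n=18: reaches L-position 9 → W
n=19: only reaches 18(W), which is W → L
n=20: reaches L-position 19 → W
n=21: reaches L-position 7 → W
n=22: reaches L-position 11 → W
n=23: only reaches 22(W), which is W → L
n=24: reaches L-position 23 → W

16: L, 24: W, 12: W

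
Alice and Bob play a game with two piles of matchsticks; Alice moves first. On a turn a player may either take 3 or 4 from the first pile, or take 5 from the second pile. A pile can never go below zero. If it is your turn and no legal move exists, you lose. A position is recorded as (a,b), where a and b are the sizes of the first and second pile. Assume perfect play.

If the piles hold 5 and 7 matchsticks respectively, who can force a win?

Work bottom-up. With no move the player to move loses. Otherwise the position is W if at least one move leads to an L position for the opponent, and L if every move leads to a W.
No move ever increases a pile, so every position that can arise here has a ≤ 5 and b ≤ 7; it is enough to label the cells with 0 ≤ a ≤ 5 and 0 ≤ b ≤ 7.
Every move lowers a or b (never raises either), so fill the grid row by row in increasing a, and left to right within a row: each cell's successors are then already labelled.
      b=0  b=1  b=2  b=3  b=4  b=5  b=6  b=7
a=0:    L    L    L    L    L    W    W    W
a=1:    L    L    L    L    L    W    W    W
a=2:    L    L    L    L    L    W    W    W
a=3:    W    W    W    W    W    L    L    L
a=4:    W    W    W    W    W    L    L    L
a=5:    W    W    W    W    W    L    L    L
Cells with no legal move (terminal, hence L): (0,0), (0,1), (0,2), (0,3), (0,4), (1,0), (1,1), (1,2), (1,3), (1,4), (2,0), (2,1), (2,2), (2,3), (2,4).
The remaining L cells, each justified by listing all of its moves:
(3,5): only reaches (0,5)(W), (3,0)(W), all W → L
(3,6): only reaches (0,6)(W), (3,1)(W), all W → L
(3,7): only reaches (0,7)(W), (3,2)(W), all W → L
(4,5): only reaches (1,5)(W), (0,5)(W), (4,0)(W), all W → L
(4,6): only reaches (1,6)(W), (0,6)(W), (4,1)(W), all W → L
(4,7): only reaches (1,7)(W), (0,7)(W), (4,2)(W), all W → L
(5,5): only reaches (2,5)(W), (1,5)(W), (5,0)(W), all W → L
(5,6): only reaches (2,6)(W), (1,6)(W), (5,1)(W), all W → L
(5,7): only reaches (2,7)(W), (1,7)(W), (5,2)(W), all W → L
Every other cell has at least one move into one of the L cells above, so it is W.
Every move from (5,7) reaches a W position, so the mover loses.

Bob wins.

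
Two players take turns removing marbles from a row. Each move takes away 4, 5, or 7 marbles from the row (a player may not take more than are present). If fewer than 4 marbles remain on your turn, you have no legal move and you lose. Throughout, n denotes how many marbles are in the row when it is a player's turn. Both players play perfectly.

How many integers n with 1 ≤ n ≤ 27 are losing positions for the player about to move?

Label each position W (a win for the player to move) or L (a loss). A position with no legal move is L; any other position is W exactly when some move reaches an L, and L when every move reaches a W.
n=0: no move → L
n=1: no move → L
n=2: no move → L
n=3: no move → L
n=4: W (go to 0, an L position)
n=5: W (go to 1, an L position)
n=6: W (go to 2, an L position)
n=7: W (go to 3, an L position)
n=8: W (go to 3, an L position)
n=9: W (go to 2, an L position)
n=10: W (go to 3, an L position)
n=11: L (options 7(W), 6(W), 4(W) are all W)
n=12: L (options 8(W), 7(W), 5(W) are all W)
n=13: L (options 9(W), 8(W), 6(W) are all W)
n=14: L (options 10(W), 9(W), 7(W) are all W)
n=15: W (go to 11, an L position)
n=16: W (go to 12, an L position)
n=17: W (go to 13, an L position)
n=18: W (go to 14, an L position)
n=19: W (go to 14, an L position)
n=20: W (go to 13, an L position)
n=21: W (go to 14, an L position)
n=22: L (options 18(W), 17(W), 15(W) are all W)
n=23: L (options 19(W), 18(W), 16(W) are all W)
n=24: L (options 20(W), 19(W), 17(W) are all W)
n=25: L (options 21(W), 20(W), 18(W) are all W)
n=26: W (go to 22, an L position)
n=27: W (go to 23, an L position)
L entries with 1 ≤ n ≤ 27 (n=0 is outside the asked range and is not counted): n = 1, 2, 3, 11, 12, 13, 14, 22, 23, 24, 25; that makes 11.

11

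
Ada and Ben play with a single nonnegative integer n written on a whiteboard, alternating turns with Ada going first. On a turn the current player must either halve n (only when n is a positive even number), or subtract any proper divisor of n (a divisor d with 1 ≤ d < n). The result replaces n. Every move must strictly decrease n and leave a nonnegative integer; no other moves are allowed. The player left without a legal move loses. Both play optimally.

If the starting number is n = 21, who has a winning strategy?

Use the standard recursion: the mover loses at a terminal position; elsewhere, the mover wins exactly when some move hands the opponent an L position.
n=0: no move → L
n=1: no move → L
n=2: W (go to 1, an L position)
n=3: L (sole option 2(W) is W)
n=4: W (go to 3, an L position)
n=5: L (sole option 4(W) is W)
n=6: W (go to 3, an L position)
n=7: L (sole option 6(W) is W)
n=8: W (go to 7, an L position)
n=9: L (options 6(W), 8(W) are all W)
n=10: W (go to 5, an L position)
n=11: L (sole option 10(W) is W)
n=12: W (go to 9, an L position)
n=13: L (sole option 12(W) is W)
n=14: W (go to 7, an L position)
n=15: L (options 10(W), 12(W), 14(W) are all W)
n=16: W (go to 15, an L position)
n=17: L (sole option 16(W) is W)
n=18: W (go to 9, an L position)
n=19: L (sole option 18(W) is W)
n=20: W (go to 15, an L position)
n=21: L (options 14(W), 18(W), 20(W) are all W)
Every move from 21 reaches a W position, so the mover loses.

Ben wins.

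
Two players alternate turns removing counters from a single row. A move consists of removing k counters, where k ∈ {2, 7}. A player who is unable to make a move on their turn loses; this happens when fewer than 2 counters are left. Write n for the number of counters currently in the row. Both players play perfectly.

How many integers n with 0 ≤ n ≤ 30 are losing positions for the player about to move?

14

Use the standard recursion: the mover loses at a terminal position; elsewhere, the mover wins exactly when some move hands the opponent an L position.
n=0: no move → L
n=1: no move → L
n=2: reaches L-position 0 → W
n=3: reaches L-position 1 → W
n=4: only reaches 2(W), which is W → L
n=5: only reaches 3(W), which is W → L
n=6: reaches L-position 4 → W
n=7: reaches L-position 5 → W
n=8: reaches L-position 1 → W
n=9: only reaches 7(W), 2(W), all W → L
n=10: only reaches 8(W), 3(W), all W → L
n=11: reaches L-position 9 → W
n=12: reaches L-position 10 → W
n=13: only reaches 11(W), 6(W), all W → L
n=14: only reaches 12(W), 7(W), all W → L
n=15: reaches L-position 13 → W
n=16: reaches L-position 14 → W
n=17: reaches L-position 10 → W
n=18: only reaches 16(W), 11(W), all W → L
n=19: only reaches 17(W), 12(W), all W → L
n=20: reaches L-position 18 → W
n=21: reaches L-position 19 → W
n=22: only reaches 20(W), 15(W), all W → L
n=23: only reaches 21(W), 16(W), all W → L
n=24: reaches L-position 22 → W
n=25: reaches L-position 23 → W
n=26: reaches L-position 19 → W
n=27: only reaches 25(W), 20(W), all W → L
n=28: only reaches 26(W), 21(W), all W → L
n=29: reaches L-position 27 → W
n=30: reaches L-position 28 → W
L entries with 0 ≤ n ≤ 30: n = 0, 1, 4, 5, 9, 10, 13, 14, 18, 19, 22, 23, 27, 28; that makes 14.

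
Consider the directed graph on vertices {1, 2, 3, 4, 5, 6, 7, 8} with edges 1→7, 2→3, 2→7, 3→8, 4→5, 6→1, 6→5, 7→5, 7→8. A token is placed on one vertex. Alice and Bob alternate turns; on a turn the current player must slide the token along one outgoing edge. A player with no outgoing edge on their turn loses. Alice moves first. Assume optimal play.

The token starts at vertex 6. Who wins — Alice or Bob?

Alice wins.

Compute win/loss labels from the base case upward. A position with no move is L. Any other position is W if it can reach an L in one move, else L.
Every edge goes from a vertex to one that appears earlier in the order 8, 5, 3, 7, 2, 1, 6, 4, so processing vertices in that order labels each vertex after all of its successors.
8: no outgoing edge → L
5: no outgoing edge → L
3: W (go to 8, an L position)
7: W (go to 5, an L position)
2: L (options 7(W), 3(W) are all W)
1: L (sole option 7(W) is W)
6: W (go to 1, an L position)
4: W (go to 5, an L position)
From 6 Alice can move to 1, reaching an L position.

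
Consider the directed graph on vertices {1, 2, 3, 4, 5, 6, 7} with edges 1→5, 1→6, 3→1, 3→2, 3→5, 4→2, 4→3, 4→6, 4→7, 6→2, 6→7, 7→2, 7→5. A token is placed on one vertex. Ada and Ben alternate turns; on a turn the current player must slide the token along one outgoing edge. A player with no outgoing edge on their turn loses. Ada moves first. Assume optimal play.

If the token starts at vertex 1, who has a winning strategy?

Ada wins.

Compute win/loss labels from the base case upward. A position with no move is L. Any other position is W if it can reach an L in one move, else L.
Every edge goes from a vertex to one that appears earlier in the order 5, 2, 7, 6, 1, 3, 4, so processing vertices in that order labels each vertex after all of its successors.
5: no outgoing edge → L
2: no outgoing edge → L
7: W (go to 2, an L position)
6: W (go to 2, an L position)
1: W (go to 5, an L position)
3: W (go to 2, an L position)
4: W (go to 2, an L position)
The starting position 1 is W: Ada should move to 5, handing over an L position.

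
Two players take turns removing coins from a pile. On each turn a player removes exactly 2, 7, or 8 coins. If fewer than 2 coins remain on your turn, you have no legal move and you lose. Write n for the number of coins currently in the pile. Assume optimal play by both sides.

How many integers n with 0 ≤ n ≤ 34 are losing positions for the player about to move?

14

Work bottom-up. With no move the player to move loses. Otherwise the position is W if at least one move leads to an L position for the opponent, and L if every move leads to a W.
n=0: no move → L
n=1: no move → L
n=2: can move to 0, which is L ⇒ W
n=3: can move to 1, which is L ⇒ W
n=4: the only move is to 2(W), a W ⇒ L
n=5: the only move is to 3(W), a W ⇒ L
n=6: can move to 4, which is L ⇒ W
n=7: can move to 5, which is L ⇒ W
n=8: can move to 1, which is L ⇒ W
n=9: can move to 1, which is L ⇒ W
n=10: moves to 8(W), 3(W), 2(W); every one is W ⇒ L
n=11: can move to 4, which is L ⇒ W
n=12: can move to 10, which is L ⇒ W
n=13: can move to 5, which is L ⇒ W
n=14: moves to 12(W), 7(W), 6(W); every one is W ⇒ L
n=15: moves to 13(W), 8(W), 7(W); every one is W ⇒ L
n=16: can move to 14, which is L ⇒ W
n=17: can move to 15, which is L ⇒ W
n=18: can move to 10, which is L ⇒ W
n=19: moves to 17(W), 12(W), 11(W); every one is W ⇒ L
n=20: moves to 18(W), 13(W), 12(W); every one is W ⇒ L
n=21: can move to 19, which is L ⇒ W
n=22: can move to 20, which is L ⇒ W
n=23: can move to 15, which is L ⇒ W
n=24: moves to 22(W), 17(W), 16(W); every one is W ⇒ L
n=25: moves to 23(W), 18(W), 17(W); every one is W ⇒ L
n=26: can move to 24, which is L ⇒ W
n=27: can move to 25, which is L ⇒ W
n=28: can move to 20, which is L ⇒ W
n=29: moves to 27(W), 22(W), 21(W); every one is W ⇒ L
n=30: moves to 28(W), 23(W), 22(W); every one is W ⇒ L
n=31: can move to 29, which is L ⇒ W
n=32: can move to 30, which is L ⇒ W
n=33: can move to 25, which is L ⇒ W
n=34: moves to 32(W), 27(W), 26(W); every one is W ⇒ L
L entries with 0 ≤ n ≤ 34: n = 0, 1, 4, 5, 10, 14, 15, 19, 20, 24, 25, 29, 30, 34; that makes 14.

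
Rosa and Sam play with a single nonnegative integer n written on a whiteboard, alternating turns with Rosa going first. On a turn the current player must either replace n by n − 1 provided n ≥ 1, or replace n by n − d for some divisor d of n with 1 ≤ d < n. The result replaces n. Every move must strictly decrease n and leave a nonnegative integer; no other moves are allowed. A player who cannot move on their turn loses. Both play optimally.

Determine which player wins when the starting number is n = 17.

Use the standard recursion: the mover loses at a terminal position; elsewhere, the mover wins exactly when some move hands the opponent an L position.
n=0: no move → L
n=1: W (go to 0, an L position)
n=2: L (sole option 1(W) is W)
n=3: W (go to 2, an L position)
n=4: W (go to 2, an L position)
n=5: L (sole option 4(W) is W)
n=6: W (go to 5, an L position)
n=7: L (sole option 6(W) is W)
n=8: W (go to 7, an L position)
n=9: L (options 6(W), 8(W) are all W)
n=10: W (go to 5, an L position)
n=11: L (sole option 10(W) is W)
n=12: W (go to 9, an L position)
n=13: L (sole option 12(W) is W)
n=14: W (go to 7, an L position)
n=15: L (options 10(W), 12(W), 14(W) are all W)
n=16: W (go to 15, an L position)
n=17: L (sole option 16(W) is W)
The starting position 17 is L: whatever Rosa does, the opponent receives a W position.

Sam wins.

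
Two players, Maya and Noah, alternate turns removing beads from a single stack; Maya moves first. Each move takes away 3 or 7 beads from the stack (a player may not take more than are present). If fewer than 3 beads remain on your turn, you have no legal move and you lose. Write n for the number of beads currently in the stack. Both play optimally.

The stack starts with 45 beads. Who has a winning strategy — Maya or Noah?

Maya wins.

Positions with no move are L. A position that does have a move is losing for the player to move precisely when every available move leads to a winning position for the opponent. Fill in the labels:
n=0: no move → L
n=1: no move → L
n=2: no move → L
n=3: W (go to 0, an L position)
n=4: W (go to 1, an L position)
n=5: W (go to 2, an L position)
n=6: L (sole option 3(W) is W)
n=7: W (go to 0, an L position)
n=8: W (go to 1, an L position)
n=9: W (go to 6, an L position)
n=10: L (options 7(W), 3(W) are all W)
n=11: L (options 8(W), 4(W) are all W)
n=12: L (options 9(W), 5(W) are all W)
n=13: W (go to 10, an L position)
n=14: W (go to 11, an L position)
n=15: W (go to 12, an L position)
n=16: L (options 13(W), 9(W) are all W)
n=17: W (go to 10, an L position)
n=18: W (go to 11, an L position)
n=19: W (go to 16, an L position)
n=20: L (options 17(W), 13(W) are all W)
n=21: L (options 18(W), 14(W) are all W)
n=22: L (options 19(W), 15(W) are all W)
n=23: W (go to 20, an L position)
n=24: W (go to 21, an L position)
n=25: W (go to 22, an L position)
n=26: L (options 23(W), 19(W) are all W)
n=27: W (go to 20, an L position)
n=28: W (go to 21, an L position)
n=29: W (go to 26, an L position)
n=30: L (options 27(W), 23(W) are all W)
n=31: L (options 28(W), 24(W) are all W)
n=32: L (options 29(W), 25(W) are all W)
n=33: W (go to 30, an L position)
n=34: W (go to 31, an L position)
n=35: W (go to 32, an L position)
n=36: L (options 33(W), 29(W) are all W)
n=37: W (go to 30, an L position)
n=38: W (go to 31, an L position)
n=39: W (go to 36, an L position)
n=40: L (options 37(W), 33(W) are all W)
n=41: L (options 38(W), 34(W) are all W)
n=42: L (options 39(W), 35(W) are all W)
n=43: W (go to 40, an L position)
n=44: W (go to 41, an L position)
n=45: W (go to 42, an L position)
The starting position 45 is W: Maya should remove 3, leaving 42, handing over an L position.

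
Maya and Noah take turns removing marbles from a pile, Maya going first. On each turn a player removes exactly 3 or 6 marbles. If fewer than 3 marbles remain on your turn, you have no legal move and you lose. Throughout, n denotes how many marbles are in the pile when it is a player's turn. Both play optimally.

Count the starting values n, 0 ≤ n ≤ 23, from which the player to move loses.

9

Use the standard recursion: the mover loses at a terminal position; elsewhere, the mover wins exactly when some move hands the opponent an L position.
n=0: no move → L
n=1: no move → L
n=2: no move → L
n=3: →0(L), so W
n=4: →1(L), so W
n=5: →2(L), so W
n=6: →0(L), so W
n=7: →1(L), so W
n=8: →2(L), so W
n=9: →6(W), 3(W) — all W, so L
n=10: →7(W), 4(W) — all W, so L
n=11: →8(W), 5(W) — all W, so L
n=12: →9(L), so W
n=13: →10(L), so W
n=14: →11(L), so W
n=15: →9(L), so W
n=16: →10(L), so W
n=17: →11(L), so W
n=18: →15(W), 12(W) — all W, so L
n=19: →16(W), 13(W) — all W, so L
n=20: →17(W), 14(W) — all W, so L
n=21: →18(L), so W
n=22: →19(L), so W
n=23: →20(L), so W
L entries with 0 ≤ n ≤ 23: n = 0, 1, 2, 9, 10, 11, 18, 19, 20; that makes 9.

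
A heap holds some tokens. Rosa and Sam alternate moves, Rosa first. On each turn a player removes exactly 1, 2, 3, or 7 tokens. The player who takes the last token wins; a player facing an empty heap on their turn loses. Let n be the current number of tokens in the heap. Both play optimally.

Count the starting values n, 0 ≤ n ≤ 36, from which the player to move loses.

Positions with no move are L. A position that does have a move is losing for the player to move precisely when every available move leads to a winning position for the opponent. Fill in the labels:
n=0: no move → L
n=1: W (go to 0, an L position)
n=2: W (go to 0, an L position)
n=3: W (go to 0, an L position)
n=4: L (options 3(W), 2(W), 1(W) are all W)
n=5: W (go to 4, an L position)
n=6: W (go to 4, an L position)
n=7: W (go to 4, an L position)
n=8: L (options 7(W), 6(W), 5(W), 1(W) are all W)
n=9: W (go to 8, an L position)
n=10: W (go to 8, an L position)
n=11: W (go to 8, an L position)
n=12: L (options 11(W), 10(W), 9(W), 5(W) are all W)
n=13: W (go to 12, an L position)
n=14: W (go to 12, an L position)
n=15: W (go to 12, an L position)
n=16: L (options 15(W), 14(W), 13(W), 9(W) are all W)
n=17: W (go to 16, an L position)
n=18: W (go to 16, an L position)
n=19: W (go to 16, an L position)
n=20: L (options 19(W), 18(W), 17(W), 13(W) are all W)
n=21: W (go to 20, an L position)
n=22: W (go to 20, an L position)
n=23: W (go to 20, an L position)
n=24: L (options 23(W), 22(W), 21(W), 17(W) are all W)
n=25: W (go to 24, an L position)
n=26: W (go to 24, an L position)
n=27: W (go to 24, an L position)
n=28: L (options 27(W), 26(W), 25(W), 21(W) are all W)
n=29: W (go to 28, an L position)
n=30: W (go to 28, an L position)
n=31: W (go to 28, an L position)
n=32: L (options 31(W), 30(W), 29(W), 25(W) are all W)
n=33: W (go to 32, an L position)
n=34: W (go to 32, an L position)
n=35: W (go to 32, an L position)
n=36: L (options 35(W), 34(W), 33(W), 29(W) are all W)
L entries with 0 ≤ n ≤ 36: n = 0, 4, 8, 12, 16, 20, 24, 28, 32, 36; that makes 10.

10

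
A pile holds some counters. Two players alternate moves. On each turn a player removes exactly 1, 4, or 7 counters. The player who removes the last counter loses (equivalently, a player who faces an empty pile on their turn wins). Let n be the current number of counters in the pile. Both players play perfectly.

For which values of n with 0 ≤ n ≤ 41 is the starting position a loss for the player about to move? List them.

1, 3, 6, 9, 11, 14, 17, 19, 22, 25, 27, 30, 33, 35, 38, 41

Use the standard recursion: the mover wins at a terminal position; elsewhere, the mover wins exactly when some move hands the opponent an L position.
n=0: no move; the opponent has just taken the last counter and therefore loses → W
n=1: the only move is to 0(W), a W ⇒ L
n=2: can move to 1, which is L ⇒ W
n=3: the only move is to 2(W), a W ⇒ L
n=4: can move to 3, which is L ⇒ W
n=5: can move to 1, which is L ⇒ W
n=6: moves to 5(W), 2(W); every one is W ⇒ L
n=7: can move to 6, which is L ⇒ W
n=8: can move to 1, which is L ⇒ W
n=9: moves to 8(W), 5(W), 2(W); every one is W ⇒ L
n=10: can move to 9, which is L ⇒ W
n=11: moves to 10(W), 7(W), 4(W); every one is W ⇒ L
n=12: can move to 11, which is L ⇒ W
n=13: can move to 9, which is L ⇒ W
n=14: moves to 13(W), 10(W), 7(W); every one is W ⇒ L
n=15: can move to 14, which is L ⇒ W
n=16: can move to 9, which is L ⇒ W
n=17: moves to 16(W), 13(W), 10(W); every one is W ⇒ L
n=18: can move to 17, which is L ⇒ W
n=19: moves to 18(W), 15(W), 12(W); every one is W ⇒ L
n=20: can move to 19, which is L ⇒ W
n=21: can move to 17, which is L ⇒ W
n=22: moves to 21(W), 18(W), 15(W); every one is W ⇒ L
n=23: can move to 22, which is L ⇒ W
n=24: can move to 17, which is L ⇒ W
n=25: moves to 24(W), 21(W), 18(W); every one is W ⇒ L
n=26: can move to 25, which is L ⇒ W
n=27: moves to 26(W), 23(W), 20(W); every one is W ⇒ L
n=28: can move to 27, which is L ⇒ W
n=29: can move to 25, which is L ⇒ W
n=30: moves to 29(W), 26(W), 23(W); every one is W ⇒ L
n=31: can move to 30, which is L ⇒ W
n=32: can move to 25, which is L ⇒ W
n=33: moves to 32(W), 29(W), 26(W); every one is W ⇒ L
n=34: can move to 33, which is L ⇒ W
n=35: moves to 34(W), 31(W), 28(W); every one is W ⇒ L
n=36: can move to 35, which is L ⇒ W
n=37: can move to 33, which is L ⇒ W
n=38: moves to 37(W), 34(W), 31(W); every one is W ⇒ L
n=39: can move to 38, which is L ⇒ W
n=40: can move to 33, which is L ⇒ W
n=41: moves to 40(W), 37(W), 34(W); every one is W ⇒ L
Reading off the rows marked L gives the requested list; there are 16 such values of n.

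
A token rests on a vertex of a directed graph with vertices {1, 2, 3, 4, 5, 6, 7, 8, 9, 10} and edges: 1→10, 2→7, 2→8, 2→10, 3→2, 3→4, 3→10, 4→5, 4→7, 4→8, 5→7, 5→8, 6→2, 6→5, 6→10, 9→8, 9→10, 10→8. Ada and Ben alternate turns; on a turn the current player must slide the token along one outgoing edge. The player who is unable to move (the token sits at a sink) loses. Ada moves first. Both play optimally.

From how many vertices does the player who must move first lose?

Compute win/loss labels from the base case upward. A position with no move is L. Any other position is W if it can reach an L in one move, else L.
Every edge goes from a vertex to one that appears earlier in the order 7, 8, 5, 10, 9, 1, 2, 6, 4, 3, so processing vertices in that order labels each vertex after all of its successors.
7: no outgoing edge → L
8: no outgoing edge → L
5: can move to 8, which is L ⇒ W
10: can move to 8, which is L ⇒ W
9: can move to 8, which is L ⇒ W
1: the only move is to 10(W), a W ⇒ L
2: can move to 8, which is L ⇒ W
6: moves to 2(W), 10(W), 5(W); every one is W ⇒ L
4: can move to 8, which is L ⇒ W
3: moves to 4(W), 2(W), 10(W); every one is W ⇒ L
The L vertices are 1, 3, 6, 7, 8; that is 5 in all.

5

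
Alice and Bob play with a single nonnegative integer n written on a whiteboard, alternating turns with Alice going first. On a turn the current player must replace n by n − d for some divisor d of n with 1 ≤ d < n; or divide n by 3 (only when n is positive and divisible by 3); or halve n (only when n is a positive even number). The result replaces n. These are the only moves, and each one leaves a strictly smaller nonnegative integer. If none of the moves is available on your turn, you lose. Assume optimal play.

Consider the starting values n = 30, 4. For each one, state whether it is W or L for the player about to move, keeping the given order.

Compute win/loss labels from the base case upward. A position with no move is L. Any other position is W if it can reach an L in one move, else L.
n=0: no move → L
n=1: no move → L
n=2: W (go to 1, an L position)
n=3: W (go to 1, an L position)
n=4: L (options 2(W), 3(W) are all W)
n=5: W (go to 4, an L position)
n=6: W (go to 4, an L position)
n=7: L (sole option 6(W) is W)
n=8: W (go to 4, an L position)
n=9: L (options 3(W), 6(W), 8(W) are all W)
n=10: W (go to 9, an L position)
n=11: L (sole option 10(W) is W)
n=12: W (go to 4, an L position)
n=13: L (sole option 12(W) is W)
n=14: W (go to 7, an L position)
n=15: L (options 5(W), 10(W), 12(W), 14(W) are all W)
n=16: W (go to 15, an L position)
n=17: L (sole option 16(W) is W)
n=18: W (go to 9, an L position)
n=19: L (sole option 18(W) is W)
n=20: W (go to 15, an L position)
n=21: W (go to 7, an L position)
n=22: W (go to 11, an L position)
n=23: L (sole option 22(W) is W)
n=24: W (go to 23, an L position)
n=25: L (options 20(W), 24(W) are all W)
n=26: W (go to 13, an L position)
n=27: W (go to 9, an L position)
n=28: L (options 14(W), 21(W), 24(W), 26(W), 27(W) are all W)
n=29: W (go to 28, an L position)
n=30: W (go to 15, an L position)

30: W, 4: L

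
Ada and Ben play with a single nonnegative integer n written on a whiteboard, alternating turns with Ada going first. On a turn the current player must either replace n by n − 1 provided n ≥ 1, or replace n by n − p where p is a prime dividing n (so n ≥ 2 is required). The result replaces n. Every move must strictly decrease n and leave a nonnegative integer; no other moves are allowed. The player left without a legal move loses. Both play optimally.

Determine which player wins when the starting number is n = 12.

Ben wins.

Use the standard recursion: the mover loses at a terminal position; elsewhere, the mover wins exactly when some move hands the opponent an L position.
n=0: no move → L
n=1: →0(L), so W
n=2: →0(L), so W
n=3: →0(L), so W
n=4: →2(W), 3(W) — all W, so L
n=5: →0(L), so W
n=6: →4(L), so W
n=7: →0(L), so W
n=8: →6(W), 7(W) — all W, so L
n=9: →8(L), so W
n=10: →8(L), so W
n=11: →0(L), so W
n=12: →9(W), 10(W), 11(W) — all W, so L
The starting position 12 is L: whatever Ada does, the opponent receives a W position.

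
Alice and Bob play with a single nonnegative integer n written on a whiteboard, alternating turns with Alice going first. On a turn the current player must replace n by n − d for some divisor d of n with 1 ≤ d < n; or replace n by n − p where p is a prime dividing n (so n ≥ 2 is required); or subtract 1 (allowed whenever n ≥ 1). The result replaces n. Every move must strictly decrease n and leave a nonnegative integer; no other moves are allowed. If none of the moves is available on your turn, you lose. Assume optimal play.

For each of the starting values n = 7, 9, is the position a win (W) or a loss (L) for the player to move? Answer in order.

Work bottom-up. With no move the player to move loses. Otherwise the position is W if at least one move leads to an L position for the opponent, and L if every move leads to a W.
n=0: no move → L
n=1: W (go to 0, an L position)
n=2: W (go to 0, an L position)
n=3: W (go to 0, an L position)
n=4: L (options 2(W), 3(W) are all W)
n=5: W (go to 0, an L position)
n=6: W (go to 4, an L position)
n=7: W (go to 0, an L position)
n=8: W (go to 4, an L position)
n=9: L (options 6(W), 8(W) are all W)

7: W, 9: L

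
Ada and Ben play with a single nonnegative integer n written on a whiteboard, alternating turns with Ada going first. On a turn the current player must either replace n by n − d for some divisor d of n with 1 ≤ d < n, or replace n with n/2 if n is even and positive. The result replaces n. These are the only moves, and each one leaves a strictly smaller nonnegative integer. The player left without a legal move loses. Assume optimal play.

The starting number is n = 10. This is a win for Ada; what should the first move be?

Build the W/L table. Terminal = L. A non-terminal position is W if it has a move to some L; otherwise it is L.
n=0: no move → L
n=1: no move → L
n=2: reaches L-position 1 → W
n=3: only reaches 2(W), which is W → L
n=4: reaches L-position 3 → W
n=5: only reaches 4(W), which is W → L
n=6: reaches L-position 3 → W
n=7: only reaches 6(W), which is W → L
n=8: reaches L-position 7 → W
n=9: only reaches 6(W), 8(W), all W → L
n=10: reaches L-position 5 → W
From 10, the L positions reachable in one move are: 5, 9. Any move reaching one of these is winning.

Move to 5.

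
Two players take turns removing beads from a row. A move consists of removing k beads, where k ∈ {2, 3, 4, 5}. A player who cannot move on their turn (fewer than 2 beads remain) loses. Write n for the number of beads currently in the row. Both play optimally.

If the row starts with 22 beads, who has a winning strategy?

The second player wins.

Compute win/loss labels from the base case upward. A position with no move is L. Any other position is W if it can reach an L in one move, else L.
n=0: no move → L
n=1: no move → L
n=2: W (go to 0, an L position)
n=3: W (go to 1, an L position)
n=4: W (go to 1, an L position)
n=5: W (go to 1, an L position)
n=6: W (go to 1, an L position)
n=7: L (options 5(W), 4(W), 3(W), 2(W) are all W)
n=8: L (options 6(W), 5(W), 4(W), 3(W) are all W)
n=9: W (go to 7, an L position)
n=10: W (go to 8, an L position)
n=11: W (go to 8, an L position)
n=12: W (go to 8, an L position)
n=13: W (go to 8, an L position)
n=14: L (options 12(W), 11(W), 10(W), 9(W) are all W)
n=15: L (options 13(W), 12(W), 11(W), 10(W) are all W)
n=16: W (go to 14, an L position)
n=17: W (go to 15, an L position)
n=18: W (go to 15, an L position)
n=19: W (go to 15, an L position)
n=20: W (go to 15, an L position)
n=21: L (options 19(W), 18(W), 17(W), 16(W) are all W)
n=22: L (options 20(W), 19(W), 18(W), 17(W) are all W)
The starting position 22 is L: whatever the player to move does, the opponent receives a W position.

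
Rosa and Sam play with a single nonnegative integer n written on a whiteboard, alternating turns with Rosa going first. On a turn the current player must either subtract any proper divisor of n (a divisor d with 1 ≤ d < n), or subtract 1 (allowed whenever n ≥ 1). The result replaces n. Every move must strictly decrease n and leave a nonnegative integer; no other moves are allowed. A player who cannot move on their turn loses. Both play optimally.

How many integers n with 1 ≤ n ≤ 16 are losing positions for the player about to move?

Use the standard recursion: the mover loses at a terminal position; elsewhere, the mover wins exactly when some move hands the opponent an L position.
n=0: no move → L
n=1: can move to 0, which is L ⇒ W
n=2: the only move is to 1(W), a W ⇒ L
n=3: can move to 2, which is L ⇒ W
n=4: can move to 2, which is L ⇒ W
n=5: the only move is to 4(W), a W ⇒ L
n=6: can move to 5, which is L ⇒ W
n=7: the only move is to 6(W), a W ⇒ L
n=8: can move to 7, which is L ⇒ W
n=9: moves to 6(W), 8(W); every one is W ⇒ L
n=10: can move to 5, which is L ⇒ W
n=11: the only move is to 10(W), a W ⇒ L
n=12: can move to 9, which is L ⇒ W
n=13: the only move is to 12(W), a W ⇒ L
n=14: can move to 7, which is L ⇒ W
n=15: moves to 10(W), 12(W), 14(W); every one is W ⇒ L
n=16: can move to 15, which is L ⇒ W
L entries with 1 ≤ n ≤ 16 (n=0 is outside the asked range and is not counted): n = 2, 5, 7, 9, 11, 13, 15; that makes 7.

7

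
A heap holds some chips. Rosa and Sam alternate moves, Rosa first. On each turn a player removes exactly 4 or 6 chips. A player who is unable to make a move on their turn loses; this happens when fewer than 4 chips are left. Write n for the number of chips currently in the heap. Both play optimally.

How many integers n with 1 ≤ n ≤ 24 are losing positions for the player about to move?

Label each position W (a win for the player to move) or L (a loss). A position with no legal move is L; any other position is W exactly when some move reaches an L, and L when every move reaches a W.
n=0: no move → L
n=1: no move → L
n=2: no move → L
n=3: no move → L
n=4: W (go to 0, an L position)
n=5: W (go to 1, an L position)
n=6: W (go to 2, an L position)
n=7: W (go to 3, an L position)
n=8: W (go to 2, an L position)
n=9: W (go to 3, an L position)
n=10: L (options 6(W), 4(W) are all W)
n=11: L (options 7(W), 5(W) are all W)
n=12: L (options 8(W), 6(W) are all W)
n=13: L (options 9(W), 7(W) are all W)
n=14: W (go to 10, an L position)
n=15: W (go to 11, an L position)
n=16: W (go to 12, an L position)
n=17: W (go to 13, an L position)
n=18: W (go to 12, an L position)
n=19: W (go to 13, an L position)
n=20: L (options 16(W), 14(W) are all W)
n=21: L (options 17(W), 15(W) are all W)
n=22: L (options 18(W), 16(W) are all W)
n=23: L (options 19(W), 17(W) are all W)
n=24: W (go to 20, an L position)
L entries with 1 ≤ n ≤ 24 (n=0 is outside the asked range and is not counted): n = 1, 2, 3, 10, 11, 12, 13, 20, 21, 22, 23; that makes 11.

11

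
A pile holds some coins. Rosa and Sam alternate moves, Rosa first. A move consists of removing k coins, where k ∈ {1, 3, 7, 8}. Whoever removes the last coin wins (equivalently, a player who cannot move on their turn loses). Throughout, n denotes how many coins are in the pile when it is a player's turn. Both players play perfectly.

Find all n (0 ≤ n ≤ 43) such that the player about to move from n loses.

0, 2, 4, 6, 15, 17, 19, 21, 30, 32, 34, 36

Work bottom-up. With no move the player to move loses. Otherwise the position is W if at least one move leads to an L position for the opponent, and L if every move leads to a W.
n=0: no move → L
n=1: reaches L-position 0 → W
n=2: only reaches 1(W), which is W → L
n=3: reaches L-position 2 → W
n=4: only reaches 3(W), 1(W), all W → L
n=5: reaches L-position 4 → W
n=6: only reaches 5(W), 3(W), all W → L
n=7: reaches L-position 6 → W
n=8: reaches L-position 0 → W
n=9: reaches L-position 6 → W
n=10: reaches L-position 2 → W
n=11: reaches L-position 4 → W
n=12: reaches L-position 4 → W
n=13: reaches L-position 6 → W
n=14: reaches L-position 6 → W
n=15: only reaches 14(W), 12(W), 8(W), 7(W), all W → L
n=16: reaches L-position 15 → W
n=17: only reaches 16(W), 14(W), 10(W), 9(W), all W → L
n=18: reaches L-position 17 → W
n=19: only reaches 18(W), 16(W), 12(W), 11(W), all W → L
n=20: reaches L-position 19 → W
n=21: only reaches 20(W), 18(W), 14(W), 13(W), all W → L
n=22: reaches L-position 21 → W
n=23: reaches L-position 15 → W
n=24: reaches L-position 21 → W
n=25: reaches L-position 17 → W
n=26: reaches L-position 19 → W
n=27: reaches L-position 19 → W
n=28: reaches L-position 21 → W
n=29: reaches L-position 21 → W
n=30: only reaches 29(W), 27(W), 23(W), 22(W), all W → L
n=31: reaches L-position 30 → W
n=32: only reaches 31(W), 29(W), 25(W), 24(W), all W → L
n=33: reaches L-position 32 → W
n=34: only reaches 33(W), 31(W), 27(W), 26(W), all W → L
n=35: reaches L-position 34 → W
n=36: only reaches 35(W), 33(W), 29(W), 28(W), all W → L
n=37: reaches L-position 36 → W
n=38: reaches L-position 30 → W
n=39: reaches L-position 36 → W
n=40: reaches L-position 32 → W
n=41: reaches L-position 34 → W
n=42: reaches L-position 34 → W
n=43: reaches L-position 36 → W
The losing starting values of n are exactly the entries labelled L in this table (12 of them).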